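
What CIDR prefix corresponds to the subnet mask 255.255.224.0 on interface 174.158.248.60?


Binary: 11111111.11111111.11100000.00000000
Count leading 1s
Prefix: /19


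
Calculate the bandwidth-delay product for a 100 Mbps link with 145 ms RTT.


BDP = bandwidth * RTT
= 100 Mbps * 145 ms
= 100 * 1e6 * 145 / 1000 bits
= 14500000 bits
= 1812500 bytes
= 1770.0195 KB
BDP = 14500000 bits (1812500 bytes)


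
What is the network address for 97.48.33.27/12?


IP:   01100001.00110000.00100001.00011011
Mask: 11111111.11110000.00000000.00000000
AND operation:
Net:  01100001.00110000.00000000.00000000
Network: 97.48.0.0/12


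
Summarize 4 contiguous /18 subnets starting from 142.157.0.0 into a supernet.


Original prefix: /18
Number of subnets: 4 = 2^2
New prefix = 18 - 2 = 16
Supernet: 142.157.0.0/16


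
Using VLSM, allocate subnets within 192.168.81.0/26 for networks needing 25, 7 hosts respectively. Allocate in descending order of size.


25 hosts -> /27 (30 usable): 192.168.81.0/27
7 hosts -> /28 (14 usable): 192.168.81.32/28
Allocation: 192.168.81.0/27 (25 hosts, 30 usable); 192.168.81.32/28 (7 hosts, 14 usable)


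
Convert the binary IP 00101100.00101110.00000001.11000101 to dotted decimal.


00101100 = 44
00101110 = 46
00000001 = 1
11000101 = 197
IP: 44.46.1.197


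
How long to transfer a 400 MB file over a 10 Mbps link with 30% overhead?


Effective throughput = 10 * (1 - 30/100) = 7 Mbps
File size in Mb = 400 * 8 = 3200 Mb
Time = 3200 / 7
Time = 457.1429 seconds


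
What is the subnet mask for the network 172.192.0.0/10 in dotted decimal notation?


/10 means 10 network bits, 22 host bits
Binary: 11111111110000000000000000000000
Mask: 255.192.0.0


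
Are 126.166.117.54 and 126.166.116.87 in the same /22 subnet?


Mask: 255.255.252.0
126.166.117.54 AND mask = 126.166.116.0
126.166.116.87 AND mask = 126.166.116.0
Yes, same subnet (126.166.116.0)


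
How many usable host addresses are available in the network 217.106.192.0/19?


Host bits = 32 - 19 = 13
Total addresses = 2^13 = 8192
Usable = total - 2 (network and broadcast)
Usable hosts: 8190


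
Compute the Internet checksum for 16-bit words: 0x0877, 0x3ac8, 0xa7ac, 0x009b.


Sum all words (with carry folding):
+ 0x0877 = 0x0877
+ 0x3ac8 = 0x433f
+ 0xa7ac = 0xeaeb
+ 0x009b = 0xeb86
One's complement: ~0xeb86
Checksum = 0x1479


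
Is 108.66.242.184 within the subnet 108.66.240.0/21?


Subnet network: 108.66.240.0
Test IP AND mask: 108.66.240.0
Yes, 108.66.242.184 is in 108.66.240.0/21


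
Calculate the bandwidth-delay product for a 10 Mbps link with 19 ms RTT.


BDP = bandwidth * RTT
= 10 Mbps * 19 ms
= 10 * 1e6 * 19 / 1000 bits
= 190000 bits
= 23750 bytes
= 23.1934 KB
BDP = 190000 bits (23750 bytes)


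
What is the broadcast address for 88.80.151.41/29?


Network: 88.80.151.40/29
Host bits = 3
Set all host bits to 1:
Broadcast: 88.80.151.47


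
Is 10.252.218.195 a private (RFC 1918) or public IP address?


RFC 1918 private ranges:
  10.0.0.0/8 (10.0.0.0 - 10.255.255.255)
  172.16.0.0/12 (172.16.0.0 - 172.31.255.255)
  192.168.0.0/16 (192.168.0.0 - 192.168.255.255)
Private (in 10.0.0.0/8)


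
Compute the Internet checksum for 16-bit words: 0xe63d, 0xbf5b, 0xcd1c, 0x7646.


Sum all words (with carry folding):
+ 0xe63d = 0xe63d
+ 0xbf5b = 0xa599
+ 0xcd1c = 0x72b6
+ 0x7646 = 0xe8fc
One's complement: ~0xe8fc
Checksum = 0x1703


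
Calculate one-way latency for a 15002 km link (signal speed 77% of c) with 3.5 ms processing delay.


Speed = 0.77 * 3e5 km/s = 231000 km/s
Propagation delay = 15002 / 231000 = 0.0649 s = 64.9437 ms
Processing delay = 3.5 ms
Total one-way latency = 68.4437 ms


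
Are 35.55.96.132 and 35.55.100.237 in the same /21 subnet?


Mask: 255.255.248.0
35.55.96.132 AND mask = 35.55.96.0
35.55.100.237 AND mask = 35.55.96.0
Yes, same subnet (35.55.96.0)


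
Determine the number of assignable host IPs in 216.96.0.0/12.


Host bits = 32 - 12 = 20
Total addresses = 2^20 = 1048576
Usable = total - 2 (network and broadcast)
Usable hosts: 1048574


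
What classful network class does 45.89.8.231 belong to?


First octet: 45
Binary: 00101101
0xxxxxxx -> Class A (1-126)
Class A, default mask 255.0.0.0 (/8)


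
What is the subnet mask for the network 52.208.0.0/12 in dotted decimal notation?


/12 means 12 network bits, 20 host bits
Binary: 11111111111100000000000000000000
Mask: 255.240.0.0


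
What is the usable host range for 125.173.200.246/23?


Network: 125.173.200.0
Broadcast: 125.173.201.255
First usable = network + 1
Last usable = broadcast - 1
Range: 125.173.200.1 to 125.173.201.254


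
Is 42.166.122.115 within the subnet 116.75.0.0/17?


Subnet network: 116.75.0.0
Test IP AND mask: 42.166.0.0
No, 42.166.122.115 is not in 116.75.0.0/17


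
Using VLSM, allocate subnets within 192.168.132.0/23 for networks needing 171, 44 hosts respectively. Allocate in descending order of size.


171 hosts -> /24 (254 usable): 192.168.132.0/24
44 hosts -> /26 (62 usable): 192.168.133.0/26
Allocation: 192.168.132.0/24 (171 hosts, 254 usable); 192.168.133.0/26 (44 hosts, 62 usable)


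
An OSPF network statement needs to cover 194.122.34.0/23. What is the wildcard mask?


Subnet mask: 255.255.254.0
Wildcard = 255.255.255.255 - subnet mask
255 - 255 = 0
255 - 255 = 0
255 - 254 = 1
255 - 0 = 255
Wildcard: 0.0.1.255


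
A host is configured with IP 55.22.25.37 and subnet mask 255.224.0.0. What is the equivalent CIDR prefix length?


Binary: 11111111.11100000.00000000.00000000
Count leading 1s
Prefix: /11


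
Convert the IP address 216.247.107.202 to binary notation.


216 = 11011000
247 = 11110111
107 = 01101011
202 = 11001010
Binary: 11011000.11110111.01101011.11001010


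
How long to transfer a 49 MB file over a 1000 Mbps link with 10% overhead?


Effective throughput = 1000 * (1 - 10/100) = 900 Mbps
File size in Mb = 49 * 8 = 392 Mb
Time = 392 / 900
Time = 0.4356 seconds


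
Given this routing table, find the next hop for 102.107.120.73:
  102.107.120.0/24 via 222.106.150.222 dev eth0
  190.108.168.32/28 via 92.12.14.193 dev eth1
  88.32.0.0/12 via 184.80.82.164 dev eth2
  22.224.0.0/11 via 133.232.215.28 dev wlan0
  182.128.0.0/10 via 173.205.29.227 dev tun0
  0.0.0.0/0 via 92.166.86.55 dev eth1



Longest prefix match for 102.107.120.73:
  /24 102.107.120.0: MATCH
  /28 190.108.168.32: no
  /12 88.32.0.0: no
  /11 22.224.0.0: no
  /10 182.128.0.0: no
  /0 0.0.0.0: MATCH
Selected: next-hop 222.106.150.222 via eth0 (matched /24)


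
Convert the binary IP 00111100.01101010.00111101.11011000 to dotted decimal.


00111100 = 60
01101010 = 106
00111101 = 61
11011000 = 216
IP: 60.106.61.216


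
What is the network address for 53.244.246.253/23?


IP:   00110101.11110100.11110110.11111101
Mask: 11111111.11111111.11111110.00000000
AND operation:
Net:  00110101.11110100.11110110.00000000
Network: 53.244.246.0/23


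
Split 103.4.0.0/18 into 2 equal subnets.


New prefix = 18 + 1 = 19
Each subnet has 8192 addresses
  103.4.0.0/19
  103.4.32.0/19
Subnets: 103.4.0.0/19, 103.4.32.0/19


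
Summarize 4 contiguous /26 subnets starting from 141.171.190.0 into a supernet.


Original prefix: /26
Number of subnets: 4 = 2^2
New prefix = 26 - 2 = 24
Supernet: 141.171.190.0/24


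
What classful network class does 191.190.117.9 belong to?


First octet: 191
Binary: 10111111
10xxxxxx -> Class B (128-191)
Class B, default mask 255.255.0.0 (/16)


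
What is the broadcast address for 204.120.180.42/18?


Network: 204.120.128.0/18
Host bits = 14
Set all host bits to 1:
Broadcast: 204.120.191.255


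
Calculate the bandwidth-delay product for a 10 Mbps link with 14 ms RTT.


BDP = bandwidth * RTT
= 10 Mbps * 14 ms
= 10 * 1e6 * 14 / 1000 bits
= 140000 bits
= 17500 bytes
= 17.0898 KB
BDP = 140000 bits (17500 bytes)


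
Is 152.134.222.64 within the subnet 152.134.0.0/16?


Subnet network: 152.134.0.0
Test IP AND mask: 152.134.0.0
Yes, 152.134.222.64 is in 152.134.0.0/16


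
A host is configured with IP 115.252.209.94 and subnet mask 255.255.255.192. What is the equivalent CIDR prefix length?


Binary: 11111111.11111111.11111111.11000000
Count leading 1s
Prefix: /26


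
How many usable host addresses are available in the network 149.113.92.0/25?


Host bits = 32 - 25 = 7
Total addresses = 2^7 = 128
Usable = total - 2 (network and broadcast)
Usable hosts: 126


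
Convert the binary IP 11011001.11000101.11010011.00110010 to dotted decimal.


11011001 = 217
11000101 = 197
11010011 = 211
00110010 = 50
IP: 217.197.211.50


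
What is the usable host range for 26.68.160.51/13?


Network: 26.64.0.0
Broadcast: 26.71.255.255
First usable = network + 1
Last usable = broadcast - 1
Range: 26.64.0.1 to 26.71.255.254


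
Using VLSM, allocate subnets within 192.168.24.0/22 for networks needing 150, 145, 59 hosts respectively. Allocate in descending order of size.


150 hosts -> /24 (254 usable): 192.168.24.0/24
145 hosts -> /24 (254 usable): 192.168.25.0/24
59 hosts -> /26 (62 usable): 192.168.26.0/26
Allocation: 192.168.24.0/24 (150 hosts, 254 usable); 192.168.25.0/24 (145 hosts, 254 usable); 192.168.26.0/26 (59 hosts, 62 usable)


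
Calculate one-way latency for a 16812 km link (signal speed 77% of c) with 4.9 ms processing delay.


Speed = 0.77 * 3e5 km/s = 231000 km/s
Propagation delay = 16812 / 231000 = 0.0728 s = 72.7792 ms
Processing delay = 4.9 ms
Total one-way latency = 77.6792 ms


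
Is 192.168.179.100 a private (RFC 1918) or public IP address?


RFC 1918 private ranges:
  10.0.0.0/8 (10.0.0.0 - 10.255.255.255)
  172.16.0.0/12 (172.16.0.0 - 172.31.255.255)
  192.168.0.0/16 (192.168.0.0 - 192.168.255.255)
Private (in 192.168.0.0/16)


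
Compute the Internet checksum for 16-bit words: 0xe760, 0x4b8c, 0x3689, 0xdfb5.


Sum all words (with carry folding):
+ 0xe760 = 0xe760
+ 0x4b8c = 0x32ed
+ 0x3689 = 0x6976
+ 0xdfb5 = 0x492c
One's complement: ~0x492c
Checksum = 0xb6d3


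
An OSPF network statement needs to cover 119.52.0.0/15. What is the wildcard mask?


Subnet mask: 255.254.0.0
Wildcard = 255.255.255.255 - subnet mask
255 - 255 = 0
255 - 254 = 1
255 - 0 = 255
255 - 0 = 255
Wildcard: 0.1.255.255


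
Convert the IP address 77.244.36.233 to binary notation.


77 = 01001101
244 = 11110100
36 = 00100100
233 = 11101001
Binary: 01001101.11110100.00100100.11101001


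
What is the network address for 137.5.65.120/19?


IP:   10001001.00000101.01000001.01111000
Mask: 11111111.11111111.11100000.00000000
AND operation:
Net:  10001001.00000101.01000000.00000000
Network: 137.5.64.0/19


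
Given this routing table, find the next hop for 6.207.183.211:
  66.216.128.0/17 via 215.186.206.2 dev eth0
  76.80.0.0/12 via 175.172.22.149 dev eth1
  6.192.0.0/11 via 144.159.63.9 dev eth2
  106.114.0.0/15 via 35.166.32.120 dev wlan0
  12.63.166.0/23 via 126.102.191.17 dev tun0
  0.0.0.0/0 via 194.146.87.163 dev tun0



Longest prefix match for 6.207.183.211:
  /17 66.216.128.0: no
  /12 76.80.0.0: no
  /11 6.192.0.0: MATCH
  /15 106.114.0.0: no
  /23 12.63.166.0: no
  /0 0.0.0.0: MATCH
Selected: next-hop 144.159.63.9 via eth2 (matched /11)


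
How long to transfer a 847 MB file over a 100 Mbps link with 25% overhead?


Effective throughput = 100 * (1 - 25/100) = 75 Mbps
File size in Mb = 847 * 8 = 6776 Mb
Time = 6776 / 75
Time = 90.3467 seconds


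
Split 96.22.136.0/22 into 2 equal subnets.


New prefix = 22 + 1 = 23
Each subnet has 512 addresses
  96.22.136.0/23
  96.22.138.0/23
Subnets: 96.22.136.0/23, 96.22.138.0/23


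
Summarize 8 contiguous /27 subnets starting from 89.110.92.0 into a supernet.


Original prefix: /27
Number of subnets: 8 = 2^3
New prefix = 27 - 3 = 24
Supernet: 89.110.92.0/24


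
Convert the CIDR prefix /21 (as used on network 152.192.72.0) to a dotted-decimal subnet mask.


/21 means 21 network bits, 11 host bits
Binary: 11111111111111111111100000000000
Mask: 255.255.248.0


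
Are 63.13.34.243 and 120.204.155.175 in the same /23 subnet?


Mask: 255.255.254.0
63.13.34.243 AND mask = 63.13.34.0
120.204.155.175 AND mask = 120.204.154.0
No, different subnets (63.13.34.0 vs 120.204.154.0)


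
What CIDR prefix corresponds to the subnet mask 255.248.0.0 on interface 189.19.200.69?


Binary: 11111111.11111000.00000000.00000000
Count leading 1s
Prefix: /13


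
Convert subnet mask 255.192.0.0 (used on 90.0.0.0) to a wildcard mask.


Subnet mask: 255.192.0.0
Wildcard = 255.255.255.255 - subnet mask
255 - 255 = 0
255 - 192 = 63
255 - 0 = 255
255 - 0 = 255
Wildcard: 0.63.255.255


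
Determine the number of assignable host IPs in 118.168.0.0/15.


Host bits = 32 - 15 = 17
Total addresses = 2^17 = 131072
Usable = total - 2 (network and broadcast)
Usable hosts: 131070


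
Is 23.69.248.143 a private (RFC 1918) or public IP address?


RFC 1918 private ranges:
  10.0.0.0/8 (10.0.0.0 - 10.255.255.255)
  172.16.0.0/12 (172.16.0.0 - 172.31.255.255)
  192.168.0.0/16 (192.168.0.0 - 192.168.255.255)
Public (not in any RFC 1918 range)


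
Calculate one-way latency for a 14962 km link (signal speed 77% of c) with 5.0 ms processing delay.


Speed = 0.77 * 3e5 km/s = 231000 km/s
Propagation delay = 14962 / 231000 = 0.0648 s = 64.7706 ms
Processing delay = 5.0 ms
Total one-way latency = 69.7706 ms


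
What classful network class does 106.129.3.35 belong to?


First octet: 106
Binary: 01101010
0xxxxxxx -> Class A (1-126)
Class A, default mask 255.0.0.0 (/8)


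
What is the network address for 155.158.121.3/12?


IP:   10011011.10011110.01111001.00000011
Mask: 11111111.11110000.00000000.00000000
AND operation:
Net:  10011011.10010000.00000000.00000000
Network: 155.144.0.0/12


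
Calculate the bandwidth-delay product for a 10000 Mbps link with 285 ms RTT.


BDP = bandwidth * RTT
= 10000 Mbps * 285 ms
= 10000 * 1e6 * 285 / 1000 bits
= 2850000000 bits
= 356250000 bytes
= 347900.3906 KB
BDP = 2850000000 bits (356250000 bytes)


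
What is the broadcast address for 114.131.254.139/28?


Network: 114.131.254.128/28
Host bits = 4
Set all host bits to 1:
Broadcast: 114.131.254.143


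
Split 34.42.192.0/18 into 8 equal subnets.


New prefix = 18 + 3 = 21
Each subnet has 2048 addresses
  34.42.192.0/21
  34.42.200.0/21
  34.42.208.0/21
  34.42.216.0/21
  34.42.224.0/21
  34.42.232.0/21
  34.42.240.0/21
  34.42.248.0/21
Subnets: 34.42.192.0/21, 34.42.200.0/21, 34.42.208.0/21, 34.42.216.0/21, 34.42.224.0/21, 34.42.232.0/21, 34.42.240.0/21, 34.42.248.0/21


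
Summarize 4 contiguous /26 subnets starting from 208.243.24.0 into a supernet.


Original prefix: /26
Number of subnets: 4 = 2^2
New prefix = 26 - 2 = 24
Supernet: 208.243.24.0/24


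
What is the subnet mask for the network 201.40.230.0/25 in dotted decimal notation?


/25 means 25 network bits, 7 host bits
Binary: 11111111111111111111111110000000
Mask: 255.255.255.128


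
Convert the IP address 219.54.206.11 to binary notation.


219 = 11011011
54 = 00110110
206 = 11001110
11 = 00001011
Binary: 11011011.00110110.11001110.00001011


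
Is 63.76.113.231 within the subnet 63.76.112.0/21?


Subnet network: 63.76.112.0
Test IP AND mask: 63.76.112.0
Yes, 63.76.113.231 is in 63.76.112.0/21


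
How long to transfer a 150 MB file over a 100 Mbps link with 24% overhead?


Effective throughput = 100 * (1 - 24/100) = 76 Mbps
File size in Mb = 150 * 8 = 1200 Mb
Time = 1200 / 76
Time = 15.7895 seconds


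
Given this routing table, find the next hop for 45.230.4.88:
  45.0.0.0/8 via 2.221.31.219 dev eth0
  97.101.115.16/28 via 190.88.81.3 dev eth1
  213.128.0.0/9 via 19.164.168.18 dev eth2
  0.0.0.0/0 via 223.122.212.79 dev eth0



Longest prefix match for 45.230.4.88:
  /8 45.0.0.0: MATCH
  /28 97.101.115.16: no
  /9 213.128.0.0: no
  /0 0.0.0.0: MATCH
Selected: next-hop 2.221.31.219 via eth0 (matched /8)


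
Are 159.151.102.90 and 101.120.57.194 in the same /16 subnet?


Mask: 255.255.0.0
159.151.102.90 AND mask = 159.151.0.0
101.120.57.194 AND mask = 101.120.0.0
No, different subnets (159.151.0.0 vs 101.120.0.0)


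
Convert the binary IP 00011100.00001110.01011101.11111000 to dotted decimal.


00011100 = 28
00001110 = 14
01011101 = 93
11111000 = 248
IP: 28.14.93.248


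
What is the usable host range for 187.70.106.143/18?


Network: 187.70.64.0
Broadcast: 187.70.127.255
First usable = network + 1
Last usable = broadcast - 1
Range: 187.70.64.1 to 187.70.127.254


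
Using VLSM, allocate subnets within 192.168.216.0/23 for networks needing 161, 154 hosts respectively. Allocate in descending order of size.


161 hosts -> /24 (254 usable): 192.168.216.0/24
154 hosts -> /24 (254 usable): 192.168.217.0/24
Allocation: 192.168.216.0/24 (161 hosts, 254 usable); 192.168.217.0/24 (154 hosts, 254 usable)


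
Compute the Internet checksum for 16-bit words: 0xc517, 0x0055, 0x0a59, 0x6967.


Sum all words (with carry folding):
+ 0xc517 = 0xc517
+ 0x0055 = 0xc56c
+ 0x0a59 = 0xcfc5
+ 0x6967 = 0x392d
One's complement: ~0x392d
Checksum = 0xc6d2


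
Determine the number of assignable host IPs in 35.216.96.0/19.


Host bits = 32 - 19 = 13
Total addresses = 2^13 = 8192
Usable = total - 2 (network and broadcast)
Usable hosts: 8190


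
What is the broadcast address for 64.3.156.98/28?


Network: 64.3.156.96/28
Host bits = 4
Set all host bits to 1:
Broadcast: 64.3.156.111


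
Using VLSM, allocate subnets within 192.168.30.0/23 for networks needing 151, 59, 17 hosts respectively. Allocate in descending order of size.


151 hosts -> /24 (254 usable): 192.168.30.0/24
59 hosts -> /26 (62 usable): 192.168.31.0/26
17 hosts -> /27 (30 usable): 192.168.31.64/27
Allocation: 192.168.30.0/24 (151 hosts, 254 usable); 192.168.31.0/26 (59 hosts, 62 usable); 192.168.31.64/27 (17 hosts, 30 usable)


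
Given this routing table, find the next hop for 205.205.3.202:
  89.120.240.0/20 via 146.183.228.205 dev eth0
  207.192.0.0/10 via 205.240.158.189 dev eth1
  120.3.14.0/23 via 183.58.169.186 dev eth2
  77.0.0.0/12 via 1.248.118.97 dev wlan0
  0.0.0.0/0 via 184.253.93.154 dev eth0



Longest prefix match for 205.205.3.202:
  /20 89.120.240.0: no
  /10 207.192.0.0: no
  /23 120.3.14.0: no
  /12 77.0.0.0: no
  /0 0.0.0.0: MATCH
Selected: next-hop 184.253.93.154 via eth0 (matched /0)


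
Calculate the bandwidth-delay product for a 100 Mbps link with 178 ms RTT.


BDP = bandwidth * RTT
= 100 Mbps * 178 ms
= 100 * 1e6 * 178 / 1000 bits
= 17800000 bits
= 2225000 bytes
= 2172.8516 KB
BDP = 17800000 bits (2225000 bytes)


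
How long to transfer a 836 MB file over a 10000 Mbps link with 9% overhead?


Effective throughput = 10000 * (1 - 9/100) = 9100 Mbps
File size in Mb = 836 * 8 = 6688 Mb
Time = 6688 / 9100
Time = 0.7349 seconds


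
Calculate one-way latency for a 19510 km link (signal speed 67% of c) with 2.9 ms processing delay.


Speed = 0.67 * 3e5 km/s = 201000 km/s
Propagation delay = 19510 / 201000 = 0.0971 s = 97.0647 ms
Processing delay = 2.9 ms
Total one-way latency = 99.9647 ms


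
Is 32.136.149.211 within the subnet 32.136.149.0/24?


Subnet network: 32.136.149.0
Test IP AND mask: 32.136.149.0
Yes, 32.136.149.211 is in 32.136.149.0/24


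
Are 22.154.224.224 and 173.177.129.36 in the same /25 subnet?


Mask: 255.255.255.128
22.154.224.224 AND mask = 22.154.224.128
173.177.129.36 AND mask = 173.177.129.0
No, different subnets (22.154.224.128 vs 173.177.129.0)


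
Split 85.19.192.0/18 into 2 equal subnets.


New prefix = 18 + 1 = 19
Each subnet has 8192 addresses
  85.19.192.0/19
  85.19.224.0/19
Subnets: 85.19.192.0/19, 85.19.224.0/19


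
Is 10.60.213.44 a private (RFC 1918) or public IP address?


RFC 1918 private ranges:
  10.0.0.0/8 (10.0.0.0 - 10.255.255.255)
  172.16.0.0/12 (172.16.0.0 - 172.31.255.255)
  192.168.0.0/16 (192.168.0.0 - 192.168.255.255)
Private (in 10.0.0.0/8)


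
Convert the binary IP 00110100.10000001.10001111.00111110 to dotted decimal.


00110100 = 52
10000001 = 129
10001111 = 143
00111110 = 62
IP: 52.129.143.62


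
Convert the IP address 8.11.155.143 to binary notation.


8 = 00001000
11 = 00001011
155 = 10011011
143 = 10001111
Binary: 00001000.00001011.10011011.10001111


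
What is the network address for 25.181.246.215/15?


IP:   00011001.10110101.11110110.11010111
Mask: 11111111.11111110.00000000.00000000
AND operation:
Net:  00011001.10110100.00000000.00000000
Network: 25.180.0.0/15


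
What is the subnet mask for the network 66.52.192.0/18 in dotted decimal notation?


/18 means 18 network bits, 14 host bits
Binary: 11111111111111111100000000000000
Mask: 255.255.192.0


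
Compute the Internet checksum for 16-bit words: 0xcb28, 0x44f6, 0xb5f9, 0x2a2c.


Sum all words (with carry folding):
+ 0xcb28 = 0xcb28
+ 0x44f6 = 0x101f
+ 0xb5f9 = 0xc618
+ 0x2a2c = 0xf044
One's complement: ~0xf044
Checksum = 0x0fbb


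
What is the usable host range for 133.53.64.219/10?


Network: 133.0.0.0
Broadcast: 133.63.255.255
First usable = network + 1
Last usable = broadcast - 1
Range: 133.0.0.1 to 133.63.255.254


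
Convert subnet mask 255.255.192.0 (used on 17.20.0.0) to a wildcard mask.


Subnet mask: 255.255.192.0
Wildcard = 255.255.255.255 - subnet mask
255 - 255 = 0
255 - 255 = 0
255 - 192 = 63
255 - 0 = 255
Wildcard: 0.0.63.255


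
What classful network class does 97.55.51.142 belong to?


First octet: 97
Binary: 01100001
0xxxxxxx -> Class A (1-126)
Class A, default mask 255.0.0.0 (/8)


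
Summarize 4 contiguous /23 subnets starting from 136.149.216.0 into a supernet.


Original prefix: /23
Number of subnets: 4 = 2^2
New prefix = 23 - 2 = 21
Supernet: 136.149.216.0/21


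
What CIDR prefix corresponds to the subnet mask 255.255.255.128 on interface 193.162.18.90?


Binary: 11111111.11111111.11111111.10000000
Count leading 1s
Prefix: /25


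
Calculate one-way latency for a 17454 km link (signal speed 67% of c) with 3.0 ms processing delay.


Speed = 0.67 * 3e5 km/s = 201000 km/s
Propagation delay = 17454 / 201000 = 0.0868 s = 86.8358 ms
Processing delay = 3.0 ms
Total one-way latency = 89.8358 ms


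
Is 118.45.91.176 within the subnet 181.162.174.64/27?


Subnet network: 181.162.174.64
Test IP AND mask: 118.45.91.160
No, 118.45.91.176 is not in 181.162.174.64/27


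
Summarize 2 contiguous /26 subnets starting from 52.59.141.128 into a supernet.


Original prefix: /26
Number of subnets: 2 = 2^1
New prefix = 26 - 1 = 25
Supernet: 52.59.141.128/25


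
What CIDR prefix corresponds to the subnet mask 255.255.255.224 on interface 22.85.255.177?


Binary: 11111111.11111111.11111111.11100000
Count leading 1s
Prefix: /27


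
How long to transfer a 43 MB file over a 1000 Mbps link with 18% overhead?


Effective throughput = 1000 * (1 - 18/100) = 820.0 Mbps
File size in Mb = 43 * 8 = 344 Mb
Time = 344 / 820.0
Time = 0.4195 seconds


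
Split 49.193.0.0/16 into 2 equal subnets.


New prefix = 16 + 1 = 17
Each subnet has 32768 addresses
  49.193.0.0/17
  49.193.128.0/17
Subnets: 49.193.0.0/17, 49.193.128.0/17


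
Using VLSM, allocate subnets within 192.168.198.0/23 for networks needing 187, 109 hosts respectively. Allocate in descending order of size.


187 hosts -> /24 (254 usable): 192.168.198.0/24
109 hosts -> /25 (126 usable): 192.168.199.0/25
Allocation: 192.168.198.0/24 (187 hosts, 254 usable); 192.168.199.0/25 (109 hosts, 126 usable)


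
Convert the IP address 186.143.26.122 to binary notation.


186 = 10111010
143 = 10001111
26 = 00011010
122 = 01111010
Binary: 10111010.10001111.00011010.01111010


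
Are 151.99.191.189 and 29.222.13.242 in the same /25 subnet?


Mask: 255.255.255.128
151.99.191.189 AND mask = 151.99.191.128
29.222.13.242 AND mask = 29.222.13.128
No, different subnets (151.99.191.128 vs 29.222.13.128)


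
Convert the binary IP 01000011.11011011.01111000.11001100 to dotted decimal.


01000011 = 67
11011011 = 219
01111000 = 120
11001100 = 204
IP: 67.219.120.204


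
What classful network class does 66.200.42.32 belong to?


First octet: 66
Binary: 01000010
0xxxxxxx -> Class A (1-126)
Class A, default mask 255.0.0.0 (/8)


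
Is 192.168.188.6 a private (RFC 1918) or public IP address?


RFC 1918 private ranges:
  10.0.0.0/8 (10.0.0.0 - 10.255.255.255)
  172.16.0.0/12 (172.16.0.0 - 172.31.255.255)
  192.168.0.0/16 (192.168.0.0 - 192.168.255.255)
Private (in 192.168.0.0/16)


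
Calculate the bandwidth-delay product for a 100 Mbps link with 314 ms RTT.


BDP = bandwidth * RTT
= 100 Mbps * 314 ms
= 100 * 1e6 * 314 / 1000 bits
= 31400000 bits
= 3925000 bytes
= 3833.0078 KB
BDP = 31400000 bits (3925000 bytes)


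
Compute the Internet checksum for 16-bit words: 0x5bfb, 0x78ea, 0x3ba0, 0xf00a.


Sum all words (with carry folding):
+ 0x5bfb = 0x5bfb
+ 0x78ea = 0xd4e5
+ 0x3ba0 = 0x1086
+ 0xf00a = 0x0091
One's complement: ~0x0091
Checksum = 0xff6e


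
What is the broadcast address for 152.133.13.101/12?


Network: 152.128.0.0/12
Host bits = 20
Set all host bits to 1:
Broadcast: 152.143.255.255


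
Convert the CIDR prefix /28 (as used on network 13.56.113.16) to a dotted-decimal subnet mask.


/28 means 28 network bits, 4 host bits
Binary: 11111111111111111111111111110000
Mask: 255.255.255.240


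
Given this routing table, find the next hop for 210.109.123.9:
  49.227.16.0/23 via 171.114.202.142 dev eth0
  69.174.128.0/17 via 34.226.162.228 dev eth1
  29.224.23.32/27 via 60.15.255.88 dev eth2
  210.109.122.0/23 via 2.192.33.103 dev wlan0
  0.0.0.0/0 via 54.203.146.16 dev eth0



Longest prefix match for 210.109.123.9:
  /23 49.227.16.0: no
  /17 69.174.128.0: no
  /27 29.224.23.32: no
  /23 210.109.122.0: MATCH
  /0 0.0.0.0: MATCH
Selected: next-hop 2.192.33.103 via wlan0 (matched /23)


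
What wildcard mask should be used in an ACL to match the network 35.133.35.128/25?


Subnet mask: 255.255.255.128
Wildcard = 255.255.255.255 - subnet mask
255 - 255 = 0
255 - 255 = 0
255 - 255 = 0
255 - 128 = 127
Wildcard: 0.0.0.127


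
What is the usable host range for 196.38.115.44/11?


Network: 196.32.0.0
Broadcast: 196.63.255.255
First usable = network + 1
Last usable = broadcast - 1
Range: 196.32.0.1 to 196.63.255.254


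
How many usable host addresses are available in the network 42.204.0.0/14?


Host bits = 32 - 14 = 18
Total addresses = 2^18 = 262144
Usable = total - 2 (network and broadcast)
Usable hosts: 262142


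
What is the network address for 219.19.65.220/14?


IP:   11011011.00010011.01000001.11011100
Mask: 11111111.11111100.00000000.00000000
AND operation:
Net:  11011011.00010000.00000000.00000000
Network: 219.16.0.0/14


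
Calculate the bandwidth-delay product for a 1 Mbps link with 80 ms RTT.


BDP = bandwidth * RTT
= 1 Mbps * 80 ms
= 1 * 1e6 * 80 / 1000 bits
= 80000 bits
= 10000 bytes
= 9.7656 KB
BDP = 80000 bits (10000 bytes)


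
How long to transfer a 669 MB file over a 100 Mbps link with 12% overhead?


Effective throughput = 100 * (1 - 12/100) = 88 Mbps
File size in Mb = 669 * 8 = 5352 Mb
Time = 5352 / 88
Time = 60.8182 seconds


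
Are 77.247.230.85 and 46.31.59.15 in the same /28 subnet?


Mask: 255.255.255.240
77.247.230.85 AND mask = 77.247.230.80
46.31.59.15 AND mask = 46.31.59.0
No, different subnets (77.247.230.80 vs 46.31.59.0)


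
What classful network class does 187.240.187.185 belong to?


First octet: 187
Binary: 10111011
10xxxxxx -> Class B (128-191)
Class B, default mask 255.255.0.0 (/16)


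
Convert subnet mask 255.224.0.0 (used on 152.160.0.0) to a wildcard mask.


Subnet mask: 255.224.0.0
Wildcard = 255.255.255.255 - subnet mask
255 - 255 = 0
255 - 224 = 31
255 - 0 = 255
255 - 0 = 255
Wildcard: 0.31.255.255


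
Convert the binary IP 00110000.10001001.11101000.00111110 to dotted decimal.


00110000 = 48
10001001 = 137
11101000 = 232
00111110 = 62
IP: 48.137.232.62


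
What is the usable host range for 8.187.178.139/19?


Network: 8.187.160.0
Broadcast: 8.187.191.255
First usable = network + 1
Last usable = broadcast - 1
Range: 8.187.160.1 to 8.187.191.254


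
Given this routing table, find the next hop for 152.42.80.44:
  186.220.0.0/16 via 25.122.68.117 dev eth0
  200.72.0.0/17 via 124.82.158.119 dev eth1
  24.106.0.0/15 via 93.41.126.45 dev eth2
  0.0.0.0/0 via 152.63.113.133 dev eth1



Longest prefix match for 152.42.80.44:
  /16 186.220.0.0: no
  /17 200.72.0.0: no
  /15 24.106.0.0: no
  /0 0.0.0.0: MATCH
Selected: next-hop 152.63.113.133 via eth1 (matched /0)


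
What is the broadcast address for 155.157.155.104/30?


Network: 155.157.155.104/30
Host bits = 2
Set all host bits to 1:
Broadcast: 155.157.155.107


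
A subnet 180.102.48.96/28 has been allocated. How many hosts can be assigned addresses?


Host bits = 32 - 28 = 4
Total addresses = 2^4 = 16
Usable = total - 2 (network and broadcast)
Usable hosts: 14


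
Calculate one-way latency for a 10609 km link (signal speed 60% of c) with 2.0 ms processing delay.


Speed = 0.6 * 3e5 km/s = 180000 km/s
Propagation delay = 10609 / 180000 = 0.0589 s = 58.9389 ms
Processing delay = 2.0 ms
Total one-way latency = 60.9389 ms


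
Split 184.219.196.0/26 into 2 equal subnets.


New prefix = 26 + 1 = 27
Each subnet has 32 addresses
  184.219.196.0/27
  184.219.196.32/27
Subnets: 184.219.196.0/27, 184.219.196.32/27


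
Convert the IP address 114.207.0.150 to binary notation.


114 = 01110010
207 = 11001111
0 = 00000000
150 = 10010110
Binary: 01110010.11001111.00000000.10010110


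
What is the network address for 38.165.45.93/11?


IP:   00100110.10100101.00101101.01011101
Mask: 11111111.11100000.00000000.00000000
AND operation:
Net:  00100110.10100000.00000000.00000000
Network: 38.160.0.0/11


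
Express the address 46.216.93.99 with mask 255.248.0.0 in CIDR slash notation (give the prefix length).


Binary: 11111111.11111000.00000000.00000000
Count leading 1s
Prefix: /13


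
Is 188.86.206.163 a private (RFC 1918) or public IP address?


RFC 1918 private ranges:
  10.0.0.0/8 (10.0.0.0 - 10.255.255.255)
  172.16.0.0/12 (172.16.0.0 - 172.31.255.255)
  192.168.0.0/16 (192.168.0.0 - 192.168.255.255)
Public (not in any RFC 1918 range)


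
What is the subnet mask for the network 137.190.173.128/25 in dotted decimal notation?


/25 means 25 network bits, 7 host bits
Binary: 11111111111111111111111110000000
Mask: 255.255.255.128


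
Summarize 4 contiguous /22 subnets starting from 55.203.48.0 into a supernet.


Original prefix: /22
Number of subnets: 4 = 2^2
New prefix = 22 - 2 = 20
Supernet: 55.203.48.0/20


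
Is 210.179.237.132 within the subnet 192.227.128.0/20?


Subnet network: 192.227.128.0
Test IP AND mask: 210.179.224.0
No, 210.179.237.132 is not in 192.227.128.0/20


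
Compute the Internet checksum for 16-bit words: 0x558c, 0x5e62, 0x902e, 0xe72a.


Sum all words (with carry folding):
+ 0x558c = 0x558c
+ 0x5e62 = 0xb3ee
+ 0x902e = 0x441d
+ 0xe72a = 0x2b48
One's complement: ~0x2b48
Checksum = 0xd4b7


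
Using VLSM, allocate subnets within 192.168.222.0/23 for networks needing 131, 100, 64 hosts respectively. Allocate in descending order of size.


131 hosts -> /24 (254 usable): 192.168.222.0/24
100 hosts -> /25 (126 usable): 192.168.223.0/25
64 hosts -> /25 (126 usable): 192.168.223.128/25
Allocation: 192.168.222.0/24 (131 hosts, 254 usable); 192.168.223.0/25 (100 hosts, 126 usable); 192.168.223.128/25 (64 hosts, 126 usable)


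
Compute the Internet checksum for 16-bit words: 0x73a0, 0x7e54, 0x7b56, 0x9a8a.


Sum all words (with carry folding):
+ 0x73a0 = 0x73a0
+ 0x7e54 = 0xf1f4
+ 0x7b56 = 0x6d4b
+ 0x9a8a = 0x07d6
One's complement: ~0x07d6
Checksum = 0xf829


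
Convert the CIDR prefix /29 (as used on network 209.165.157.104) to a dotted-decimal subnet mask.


/29 means 29 network bits, 3 host bits
Binary: 11111111111111111111111111111000
Mask: 255.255.255.248


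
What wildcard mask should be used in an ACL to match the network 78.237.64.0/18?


Subnet mask: 255.255.192.0
Wildcard = 255.255.255.255 - subnet mask
255 - 255 = 0
255 - 255 = 0
255 - 192 = 63
255 - 0 = 255
Wildcard: 0.0.63.255


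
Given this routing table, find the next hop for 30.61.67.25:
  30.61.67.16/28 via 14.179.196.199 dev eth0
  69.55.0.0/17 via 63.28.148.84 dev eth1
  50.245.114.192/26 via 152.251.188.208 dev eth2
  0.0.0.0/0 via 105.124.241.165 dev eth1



Longest prefix match for 30.61.67.25:
  /28 30.61.67.16: MATCH
  /17 69.55.0.0: no
  /26 50.245.114.192: no
  /0 0.0.0.0: MATCH
Selected: next-hop 14.179.196.199 via eth0 (matched /28)


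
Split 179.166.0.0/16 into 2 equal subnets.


New prefix = 16 + 1 = 17
Each subnet has 32768 addresses
  179.166.0.0/17
  179.166.128.0/17
Subnets: 179.166.0.0/17, 179.166.128.0/17


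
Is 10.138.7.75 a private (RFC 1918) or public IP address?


RFC 1918 private ranges:
  10.0.0.0/8 (10.0.0.0 - 10.255.255.255)
  172.16.0.0/12 (172.16.0.0 - 172.31.255.255)
  192.168.0.0/16 (192.168.0.0 - 192.168.255.255)
Private (in 10.0.0.0/8)


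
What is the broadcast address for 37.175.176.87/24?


Network: 37.175.176.0/24
Host bits = 8
Set all host bits to 1:
Broadcast: 37.175.176.255


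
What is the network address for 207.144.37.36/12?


IP:   11001111.10010000.00100101.00100100
Mask: 11111111.11110000.00000000.00000000
AND operation:
Net:  11001111.10010000.00000000.00000000
Network: 207.144.0.0/12


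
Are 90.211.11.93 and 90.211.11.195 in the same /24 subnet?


Mask: 255.255.255.0
90.211.11.93 AND mask = 90.211.11.0
90.211.11.195 AND mask = 90.211.11.0
Yes, same subnet (90.211.11.0)


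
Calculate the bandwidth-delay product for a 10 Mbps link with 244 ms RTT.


BDP = bandwidth * RTT
= 10 Mbps * 244 ms
= 10 * 1e6 * 244 / 1000 bits
= 2440000 bits
= 305000 bytes
= 297.8516 KB
BDP = 2440000 bits (305000 bytes)


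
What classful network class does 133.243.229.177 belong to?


First octet: 133
Binary: 10000101
10xxxxxx -> Class B (128-191)
Class B, default mask 255.255.0.0 (/16)


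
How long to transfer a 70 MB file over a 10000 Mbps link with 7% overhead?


Effective throughput = 10000 * (1 - 7/100) = 9300 Mbps
File size in Mb = 70 * 8 = 560 Mb
Time = 560 / 9300
Time = 0.0602 seconds


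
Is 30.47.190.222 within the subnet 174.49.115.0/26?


Subnet network: 174.49.115.0
Test IP AND mask: 30.47.190.192
No, 30.47.190.222 is not in 174.49.115.0/26


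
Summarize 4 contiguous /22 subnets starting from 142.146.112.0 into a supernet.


Original prefix: /22
Number of subnets: 4 = 2^2
New prefix = 22 - 2 = 20
Supernet: 142.146.112.0/20


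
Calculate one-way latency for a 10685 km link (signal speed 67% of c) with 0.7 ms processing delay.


Speed = 0.67 * 3e5 km/s = 201000 km/s
Propagation delay = 10685 / 201000 = 0.0532 s = 53.1592 ms
Processing delay = 0.7 ms
Total one-way latency = 53.8592 ms


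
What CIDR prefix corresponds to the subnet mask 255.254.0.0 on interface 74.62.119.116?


Binary: 11111111.11111110.00000000.00000000
Count leading 1s
Prefix: /15


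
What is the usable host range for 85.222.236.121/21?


Network: 85.222.232.0
Broadcast: 85.222.239.255
First usable = network + 1
Last usable = broadcast - 1
Range: 85.222.232.1 to 85.222.239.254


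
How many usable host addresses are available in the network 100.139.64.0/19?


Host bits = 32 - 19 = 13
Total addresses = 2^13 = 8192
Usable = total - 2 (network and broadcast)
Usable hosts: 8190


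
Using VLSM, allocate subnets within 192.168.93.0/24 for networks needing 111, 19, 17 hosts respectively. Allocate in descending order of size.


111 hosts -> /25 (126 usable): 192.168.93.0/25
19 hosts -> /27 (30 usable): 192.168.93.128/27
17 hosts -> /27 (30 usable): 192.168.93.160/27
Allocation: 192.168.93.0/25 (111 hosts, 126 usable); 192.168.93.128/27 (19 hosts, 30 usable); 192.168.93.160/27 (17 hosts, 30 usable)


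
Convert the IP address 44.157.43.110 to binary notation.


44 = 00101100
157 = 10011101
43 = 00101011
110 = 01101110
Binary: 00101100.10011101.00101011.01101110


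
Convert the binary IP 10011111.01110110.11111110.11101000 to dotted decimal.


10011111 = 159
01110110 = 118
11111110 = 254
11101000 = 232
IP: 159.118.254.232


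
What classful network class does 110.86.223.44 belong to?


First octet: 110
Binary: 01101110
0xxxxxxx -> Class A (1-126)
Class A, default mask 255.0.0.0 (/8)


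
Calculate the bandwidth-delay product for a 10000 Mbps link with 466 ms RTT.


BDP = bandwidth * RTT
= 10000 Mbps * 466 ms
= 10000 * 1e6 * 466 / 1000 bits
= 4660000000 bits
= 582500000 bytes
= 568847.6562 KB
BDP = 4660000000 bits (582500000 bytes)


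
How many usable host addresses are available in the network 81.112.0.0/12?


Host bits = 32 - 12 = 20
Total addresses = 2^20 = 1048576
Usable = total - 2 (network and broadcast)
Usable hosts: 1048574


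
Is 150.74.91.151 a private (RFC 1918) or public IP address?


RFC 1918 private ranges:
  10.0.0.0/8 (10.0.0.0 - 10.255.255.255)
  172.16.0.0/12 (172.16.0.0 - 172.31.255.255)
  192.168.0.0/16 (192.168.0.0 - 192.168.255.255)
Public (not in any RFC 1918 range)


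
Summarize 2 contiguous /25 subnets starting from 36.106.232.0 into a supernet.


Original prefix: /25
Number of subnets: 2 = 2^1
New prefix = 25 - 1 = 24
Supernet: 36.106.232.0/24


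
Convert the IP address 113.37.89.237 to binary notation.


113 = 01110001
37 = 00100101
89 = 01011001
237 = 11101101
Binary: 01110001.00100101.01011001.11101101


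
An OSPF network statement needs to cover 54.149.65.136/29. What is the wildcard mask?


Subnet mask: 255.255.255.248
Wildcard = 255.255.255.255 - subnet mask
255 - 255 = 0
255 - 255 = 0
255 - 255 = 0
255 - 248 = 7
Wildcard: 0.0.0.7


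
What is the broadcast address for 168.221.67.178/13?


Network: 168.216.0.0/13
Host bits = 19
Set all host bits to 1:
Broadcast: 168.223.255.255


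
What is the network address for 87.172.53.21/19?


IP:   01010111.10101100.00110101.00010101
Mask: 11111111.11111111.11100000.00000000
AND operation:
Net:  01010111.10101100.00100000.00000000
Network: 87.172.32.0/19


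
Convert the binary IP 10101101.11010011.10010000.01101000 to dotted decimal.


10101101 = 173
11010011 = 211
10010000 = 144
01101000 = 104
IP: 173.211.144.104


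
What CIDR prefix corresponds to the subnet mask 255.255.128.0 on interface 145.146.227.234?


Binary: 11111111.11111111.10000000.00000000
Count leading 1s
Prefix: /17


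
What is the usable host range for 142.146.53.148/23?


Network: 142.146.52.0
Broadcast: 142.146.53.255
First usable = network + 1
Last usable = broadcast - 1
Range: 142.146.52.1 to 142.146.53.254


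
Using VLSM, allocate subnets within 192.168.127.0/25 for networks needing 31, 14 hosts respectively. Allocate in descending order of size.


31 hosts -> /26 (62 usable): 192.168.127.0/26
14 hosts -> /28 (14 usable): 192.168.127.64/28
Allocation: 192.168.127.0/26 (31 hosts, 62 usable); 192.168.127.64/28 (14 hosts, 14 usable)


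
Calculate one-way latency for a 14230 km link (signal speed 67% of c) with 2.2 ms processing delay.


Speed = 0.67 * 3e5 km/s = 201000 km/s
Propagation delay = 14230 / 201000 = 0.0708 s = 70.796 ms
Processing delay = 2.2 ms
Total one-way latency = 72.996 ms


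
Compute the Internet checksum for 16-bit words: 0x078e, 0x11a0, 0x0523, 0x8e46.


Sum all words (with carry folding):
+ 0x078e = 0x078e
+ 0x11a0 = 0x192e
+ 0x0523 = 0x1e51
+ 0x8e46 = 0xac97
One's complement: ~0xac97
Checksum = 0x5368


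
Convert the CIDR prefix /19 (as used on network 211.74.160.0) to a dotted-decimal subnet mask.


/19 means 19 network bits, 13 host bits
Binary: 11111111111111111110000000000000
Mask: 255.255.224.0
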